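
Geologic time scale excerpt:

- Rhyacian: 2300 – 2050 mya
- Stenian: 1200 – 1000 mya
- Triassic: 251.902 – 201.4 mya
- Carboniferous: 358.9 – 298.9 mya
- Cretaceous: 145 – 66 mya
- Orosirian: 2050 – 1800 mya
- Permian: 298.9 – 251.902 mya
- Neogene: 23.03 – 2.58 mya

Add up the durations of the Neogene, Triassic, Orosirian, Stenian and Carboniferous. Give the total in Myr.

Duration is start − end for each: (23.03 − 2.58) + (251.902 − 201.4) + (2050 − 1800) + (1200 − 1000) + (358.9 − 298.9).
That is 20.45 + 50.502 + 250 + 200 + 60, which totals 580.952 million years.

580.952 million years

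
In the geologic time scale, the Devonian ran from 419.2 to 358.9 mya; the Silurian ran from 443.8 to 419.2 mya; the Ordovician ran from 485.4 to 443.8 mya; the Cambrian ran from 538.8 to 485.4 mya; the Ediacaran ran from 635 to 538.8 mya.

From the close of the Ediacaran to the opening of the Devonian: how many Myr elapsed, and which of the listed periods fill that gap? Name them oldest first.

The Ediacaran closes at 538.8 Ma and the Devonian opens at 419.2 Ma, so the interval is 538.8 − 419.2 = 119.6 Myr.
A period fits inside if it starts at or after 538.8 Ma and ends at or before 419.2 Ma; oldest first that gives Cambrian, Ordovician, Silurian.

119.6 million years; Cambrian, Ordovician, Silurian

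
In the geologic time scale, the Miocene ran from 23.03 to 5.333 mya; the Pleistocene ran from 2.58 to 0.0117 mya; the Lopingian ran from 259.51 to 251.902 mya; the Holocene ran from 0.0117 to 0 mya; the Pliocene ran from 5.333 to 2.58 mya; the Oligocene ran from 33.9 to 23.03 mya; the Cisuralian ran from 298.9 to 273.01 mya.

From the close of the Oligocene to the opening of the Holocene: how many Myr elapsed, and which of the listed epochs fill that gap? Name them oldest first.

23.0183 million years; Miocene, Pliocene, Pleistocene

The Oligocene closes at 23.03 Ma and the Holocene opens at 0.0117 Ma, so the interval is 23.03 − 0.0117 = 23.0183 Myr.
An epoch fits inside if it starts at or after 23.03 Ma and ends at or before 0.0117 Ma; oldest first that gives Miocene, Pliocene, Pleistocene.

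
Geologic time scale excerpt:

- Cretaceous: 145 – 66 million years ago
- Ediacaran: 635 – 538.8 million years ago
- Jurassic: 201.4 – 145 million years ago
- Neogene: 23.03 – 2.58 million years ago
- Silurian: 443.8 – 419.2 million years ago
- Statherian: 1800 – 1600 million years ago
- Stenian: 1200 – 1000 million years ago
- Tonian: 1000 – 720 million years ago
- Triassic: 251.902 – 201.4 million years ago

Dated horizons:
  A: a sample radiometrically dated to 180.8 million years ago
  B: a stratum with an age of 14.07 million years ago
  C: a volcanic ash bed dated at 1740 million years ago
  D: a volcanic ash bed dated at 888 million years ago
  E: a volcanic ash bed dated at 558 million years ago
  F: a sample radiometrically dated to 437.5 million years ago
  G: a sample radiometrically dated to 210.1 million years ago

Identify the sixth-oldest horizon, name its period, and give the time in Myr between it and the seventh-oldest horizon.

Sorted oldest-first by Ma: C (1740), D (888), E (558), F (437.5), G (210.1), A (180.8), B (14.07).
The sixth oldest is A at 180.8 Ma, which lies in 201.4–145 Ma: the Jurassic.
The seventh oldest is B at 14.07 Ma; separation = |180.8 − 14.07| = 166.73 Myr.

A, in the Jurassic; 166.73 million years to B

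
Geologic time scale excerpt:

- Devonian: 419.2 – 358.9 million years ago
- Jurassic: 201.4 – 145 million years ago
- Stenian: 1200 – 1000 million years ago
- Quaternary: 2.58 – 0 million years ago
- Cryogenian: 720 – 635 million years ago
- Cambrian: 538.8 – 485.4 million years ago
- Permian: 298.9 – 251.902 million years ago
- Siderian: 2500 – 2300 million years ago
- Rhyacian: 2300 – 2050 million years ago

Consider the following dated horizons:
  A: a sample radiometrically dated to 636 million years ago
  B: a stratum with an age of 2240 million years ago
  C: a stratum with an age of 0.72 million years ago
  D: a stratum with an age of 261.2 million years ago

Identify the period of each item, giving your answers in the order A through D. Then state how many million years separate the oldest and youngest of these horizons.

Match each age against the start–end ranges in the excerpt: A = 636 Ma → Cryogenian (720–635); B = 2240 Ma → Rhyacian (2300–2050); C = 0.72 Ma → Quaternary (2.58–0); D = 261.2 Ma → Permian (298.9–251.902).
The largest age is 2240 Ma and the smallest is 0.72 Ma; their difference is 2239.28 Myr.

A — Cryogenian; B — Rhyacian; C — Quaternary; D — Permian; span 2239.28 million years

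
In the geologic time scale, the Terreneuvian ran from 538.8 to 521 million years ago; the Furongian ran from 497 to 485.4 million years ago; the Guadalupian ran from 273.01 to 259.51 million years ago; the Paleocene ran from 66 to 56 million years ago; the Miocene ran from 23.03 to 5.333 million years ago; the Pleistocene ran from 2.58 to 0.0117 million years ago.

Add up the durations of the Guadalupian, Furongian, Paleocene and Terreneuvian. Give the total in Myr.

Each duration: Guadalupian = 13.5; Furongian = 11.6; Paleocene = 10; Terreneuvian = 17.8.
Sum: 13.5 + 11.6 + 10 + 17.8 = 52.9 Myr.

52.9 million years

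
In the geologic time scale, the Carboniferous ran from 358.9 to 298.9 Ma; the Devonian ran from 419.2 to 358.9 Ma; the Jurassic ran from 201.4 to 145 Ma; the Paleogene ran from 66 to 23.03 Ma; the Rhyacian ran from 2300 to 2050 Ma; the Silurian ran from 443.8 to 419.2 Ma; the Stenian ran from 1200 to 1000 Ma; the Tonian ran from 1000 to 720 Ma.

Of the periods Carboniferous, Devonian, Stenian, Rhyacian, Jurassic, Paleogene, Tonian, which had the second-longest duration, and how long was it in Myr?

Durations: Carboniferous 60; Devonian 60.3; Stenian 200; Rhyacian 250; Jurassic 56.4; Paleogene 42.97; Tonian 280 Myr.
Sorted longest-first: Tonian (280), Rhyacian (250), Stenian (200), Devonian (60.3), Carboniferous (60), Jurassic (56.4), Paleogene (42.97).
The second longest is Rhyacian at 250 Myr.

Rhyacian, 250 million years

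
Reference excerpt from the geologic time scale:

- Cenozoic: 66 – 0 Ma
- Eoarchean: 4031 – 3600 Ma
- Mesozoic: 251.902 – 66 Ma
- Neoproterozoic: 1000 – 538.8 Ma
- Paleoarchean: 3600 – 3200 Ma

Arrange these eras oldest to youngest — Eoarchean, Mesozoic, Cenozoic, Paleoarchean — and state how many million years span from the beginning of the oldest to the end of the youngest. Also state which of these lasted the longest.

Eoarchean, Paleoarchean, Mesozoic, Cenozoic; total span 4031 Myr; longest is Eoarchean

From the excerpt: Eoarchean 4031–3600; Mesozoic 251.902–66; Cenozoic 66–0; Paleoarchean 3600–3200 (Ma).
Larger Ma is earlier, so the oldest is Eoarchean and the youngest is Cenozoic; oldest to youngest: Eoarchean, Paleoarchean, Mesozoic, Cenozoic.
Oldest start 4031 minus youngest end 0 gives 4031 Myr overall.
Individual lengths (start − end): Eoarchean 431; Paleoarchean 400; Cenozoic 66; Mesozoic 185.902. The largest is Eoarchean at 431 Myr.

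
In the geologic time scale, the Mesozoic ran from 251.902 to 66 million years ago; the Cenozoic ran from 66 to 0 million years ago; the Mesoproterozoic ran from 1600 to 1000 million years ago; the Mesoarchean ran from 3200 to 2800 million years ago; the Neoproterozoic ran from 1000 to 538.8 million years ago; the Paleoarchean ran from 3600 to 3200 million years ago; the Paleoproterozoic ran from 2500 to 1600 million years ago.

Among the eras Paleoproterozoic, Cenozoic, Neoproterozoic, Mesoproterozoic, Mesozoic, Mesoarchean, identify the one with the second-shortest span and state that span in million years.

Durations: Paleoproterozoic 900; Cenozoic 66; Neoproterozoic 461.2; Mesoproterozoic 600; Mesozoic 185.902; Mesoarchean 400 Myr.
Sorted shortest-first: Cenozoic (66), Mesozoic (185.902), Mesoarchean (400), Neoproterozoic (461.2), Mesoproterozoic (600), Paleoproterozoic (900).
The second shortest is Mesozoic at 185.902 Myr.

Mesozoic, 185.902 million years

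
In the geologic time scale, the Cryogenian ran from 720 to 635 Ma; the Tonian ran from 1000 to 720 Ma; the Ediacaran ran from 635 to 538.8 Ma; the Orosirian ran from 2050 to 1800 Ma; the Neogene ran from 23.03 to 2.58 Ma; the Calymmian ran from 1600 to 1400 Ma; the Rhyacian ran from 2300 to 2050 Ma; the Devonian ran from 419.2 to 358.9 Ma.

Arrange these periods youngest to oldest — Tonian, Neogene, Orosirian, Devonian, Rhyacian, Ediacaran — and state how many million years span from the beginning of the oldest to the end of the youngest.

Start ages (Ma): Rhyacian 2300, Orosirian 2050, Tonian 1000, Ediacaran 635, Devonian 419.2, Neogene 23.03.
Ordered youngest to oldest: Neogene, Devonian, Ediacaran, Tonian, Orosirian, Rhyacian.
Span = 2300 − 2.58 = 2297.42 Myr.

Neogene → Devonian → Ediacaran → Tonian → Orosirian → Rhyacian; total span 2297.42 Myr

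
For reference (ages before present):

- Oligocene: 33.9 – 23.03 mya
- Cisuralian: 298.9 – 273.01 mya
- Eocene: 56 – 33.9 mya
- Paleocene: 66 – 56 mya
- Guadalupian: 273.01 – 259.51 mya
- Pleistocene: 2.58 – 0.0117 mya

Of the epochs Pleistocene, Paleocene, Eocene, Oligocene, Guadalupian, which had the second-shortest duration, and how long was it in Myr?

Start − end for each: Pleistocene 2.58 − 0.0117 = 2.5683; Paleocene 66 − 56 = 10; Eocene 56 − 33.9 = 22.1; Oligocene 33.9 − 23.03 = 10.87; Guadalupian 273.01 − 259.51 = 13.5.
Ranking these from shortest: Pleistocene < Paleocene < Oligocene < Guadalupian < Eocene.
Position 2 in that ranking is Paleocene, which lasted 10 Myr.

Paleocene, 10 million years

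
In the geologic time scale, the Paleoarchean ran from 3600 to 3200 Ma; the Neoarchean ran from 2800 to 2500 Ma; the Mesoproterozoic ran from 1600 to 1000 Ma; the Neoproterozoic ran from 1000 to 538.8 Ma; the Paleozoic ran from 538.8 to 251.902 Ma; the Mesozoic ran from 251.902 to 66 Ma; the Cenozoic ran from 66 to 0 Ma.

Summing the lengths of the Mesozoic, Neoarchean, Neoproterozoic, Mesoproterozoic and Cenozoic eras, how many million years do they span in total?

Each duration: Mesozoic = 185.902; Neoarchean = 300; Neoproterozoic = 461.2; Mesoproterozoic = 600; Cenozoic = 66.
Sum: 185.902 + 300 + 461.2 + 600 + 66 = 1613.102 Myr.

1613.102 million years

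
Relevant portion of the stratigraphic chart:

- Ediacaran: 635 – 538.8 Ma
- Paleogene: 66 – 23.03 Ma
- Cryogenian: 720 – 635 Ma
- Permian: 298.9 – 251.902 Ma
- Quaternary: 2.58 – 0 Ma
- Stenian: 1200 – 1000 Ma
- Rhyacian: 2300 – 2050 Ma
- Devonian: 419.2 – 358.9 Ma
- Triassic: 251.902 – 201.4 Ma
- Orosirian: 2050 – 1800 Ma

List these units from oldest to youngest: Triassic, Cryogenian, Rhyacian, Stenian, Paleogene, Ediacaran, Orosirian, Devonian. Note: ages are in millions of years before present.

The oldest of these is Rhyacian (starts 2300 Ma) and the youngest is Paleogene (ends 23.03 Ma).
In between, by decreasing start age: Orosirian (2050), Stenian (1200), Cryogenian (720), Ediacaran (635), Devonian (419.2), Triassic (251.902).

Rhyacian, Orosirian, Stenian, Cryogenian, Ediacaran, Devonian, Triassic, Paleogene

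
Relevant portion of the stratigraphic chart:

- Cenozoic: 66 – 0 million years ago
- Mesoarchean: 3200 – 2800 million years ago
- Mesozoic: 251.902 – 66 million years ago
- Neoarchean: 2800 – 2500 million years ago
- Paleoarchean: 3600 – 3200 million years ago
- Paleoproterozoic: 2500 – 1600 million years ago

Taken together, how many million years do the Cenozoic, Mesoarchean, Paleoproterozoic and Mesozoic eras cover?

1551.902 million years

Duration is start − end for each: (66 − 0) + (3200 − 2800) + (2500 − 1600) + (251.902 − 66).
That is 66 + 400 + 900 + 185.902, which totals 1551.902 million years.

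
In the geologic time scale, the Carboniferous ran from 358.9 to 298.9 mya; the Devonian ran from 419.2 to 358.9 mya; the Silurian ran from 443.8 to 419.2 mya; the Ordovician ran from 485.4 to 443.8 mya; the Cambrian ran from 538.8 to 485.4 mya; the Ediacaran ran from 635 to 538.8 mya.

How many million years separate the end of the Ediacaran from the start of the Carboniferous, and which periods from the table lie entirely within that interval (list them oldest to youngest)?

The Ediacaran closes at 538.8 Ma and the Carboniferous opens at 358.9 Ma, so the interval is 538.8 − 358.9 = 179.9 Myr.
A period fits inside if it starts at or after 538.8 Ma and ends at or before 358.9 Ma; oldest first that gives Cambrian, Ordovician, Silurian, Devonian.

179.9 million years; Cambrian, Ordovician, Silurian, Devonian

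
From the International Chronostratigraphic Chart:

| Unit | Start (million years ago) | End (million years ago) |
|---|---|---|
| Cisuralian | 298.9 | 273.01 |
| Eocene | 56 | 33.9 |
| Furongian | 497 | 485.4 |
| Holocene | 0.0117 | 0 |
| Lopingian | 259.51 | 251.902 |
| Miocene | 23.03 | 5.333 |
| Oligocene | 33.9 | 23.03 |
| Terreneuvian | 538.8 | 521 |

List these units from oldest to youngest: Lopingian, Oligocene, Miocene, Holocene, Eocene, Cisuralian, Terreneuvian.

Read off each span (Ma): Lopingian 259.51–251.902; Oligocene 33.9–23.03; Miocene 23.03–5.333; Holocene 0.0117–0; Eocene 56–33.9; Cisuralian 298.9–273.01; Terreneuvian 538.8–521.
Larger Ma is older, so oldest→youngest is Terreneuvian, Cisuralian, Lopingian, Eocene, Oligocene, Miocene, Holocene.

Terreneuvian, Cisuralian, Lopingian, Eocene, Oligocene, Miocene, Holocene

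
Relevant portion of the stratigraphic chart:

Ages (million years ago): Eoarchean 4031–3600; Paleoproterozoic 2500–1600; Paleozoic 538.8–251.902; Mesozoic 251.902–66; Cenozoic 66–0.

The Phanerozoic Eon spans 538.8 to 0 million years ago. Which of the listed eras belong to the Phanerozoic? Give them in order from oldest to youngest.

Eras with both bounds inside 538.8–0 Ma: Paleozoic (538.8–251.902), Mesozoic (251.902–66), Cenozoic (66–0).

Paleozoic, Mesozoic, Cenozoic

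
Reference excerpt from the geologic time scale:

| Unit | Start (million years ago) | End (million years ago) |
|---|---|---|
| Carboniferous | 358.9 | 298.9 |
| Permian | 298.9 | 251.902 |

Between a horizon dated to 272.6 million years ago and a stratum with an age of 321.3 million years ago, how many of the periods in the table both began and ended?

0

Checking each listed span, none has both start < 321.3 Ma and end > 272.6 Ma — every period straddles one of the two dates or lies outside them — so the count is 0.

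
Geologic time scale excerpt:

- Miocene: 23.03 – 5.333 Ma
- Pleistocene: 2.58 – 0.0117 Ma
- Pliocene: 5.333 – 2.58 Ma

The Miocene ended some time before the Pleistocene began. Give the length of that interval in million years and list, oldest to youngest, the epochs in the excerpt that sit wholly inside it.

2.753 million years; Pliocene

The Miocene closes at 5.333 Ma and the Pleistocene opens at 2.58 Ma, so the interval is 5.333 − 2.58 = 2.753 Myr.
An epoch fits inside if it starts at or after 5.333 Ma and ends at or before 2.58 Ma; oldest first that gives Pliocene.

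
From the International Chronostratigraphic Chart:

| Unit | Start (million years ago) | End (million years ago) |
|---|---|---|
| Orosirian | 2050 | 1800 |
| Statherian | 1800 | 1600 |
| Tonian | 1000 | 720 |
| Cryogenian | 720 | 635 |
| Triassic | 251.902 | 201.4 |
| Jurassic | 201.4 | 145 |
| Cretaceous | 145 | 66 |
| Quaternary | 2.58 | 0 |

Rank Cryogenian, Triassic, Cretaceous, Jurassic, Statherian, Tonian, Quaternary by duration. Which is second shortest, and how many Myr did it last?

Start − end for each: Cryogenian 720 − 635 = 85; Triassic 251.902 − 201.4 = 50.502; Cretaceous 145 − 66 = 79; Jurassic 201.4 − 145 = 56.4; Statherian 1800 − 1600 = 200; Tonian 1000 − 720 = 280; Quaternary 2.58 − 0 = 2.58.
Ranking these from shortest: Quaternary < Triassic < Jurassic < Cretaceous < Cryogenian < Statherian < Tonian.
Position 2 in that ranking is Triassic, which lasted 50.502 Myr.

Triassic, 50.502 million years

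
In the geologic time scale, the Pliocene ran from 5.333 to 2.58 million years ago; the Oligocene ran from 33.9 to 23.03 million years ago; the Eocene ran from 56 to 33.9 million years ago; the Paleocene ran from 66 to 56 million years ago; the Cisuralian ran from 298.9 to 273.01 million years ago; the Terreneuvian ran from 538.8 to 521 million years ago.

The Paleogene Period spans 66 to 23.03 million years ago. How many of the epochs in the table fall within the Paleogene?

3

Epochs inside 66–23.03 Ma: Paleocene, Eocene, Oligocene — 3 in total.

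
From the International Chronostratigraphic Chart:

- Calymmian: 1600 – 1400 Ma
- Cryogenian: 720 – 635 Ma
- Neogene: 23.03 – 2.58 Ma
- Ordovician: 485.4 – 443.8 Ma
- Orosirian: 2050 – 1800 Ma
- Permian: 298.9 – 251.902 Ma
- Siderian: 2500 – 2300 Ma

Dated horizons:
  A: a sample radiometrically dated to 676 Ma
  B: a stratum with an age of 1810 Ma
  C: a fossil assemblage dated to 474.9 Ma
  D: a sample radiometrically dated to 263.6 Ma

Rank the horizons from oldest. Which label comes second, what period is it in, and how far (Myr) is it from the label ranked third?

Sorted oldest-first by Ma: B (1810), A (676), C (474.9), D (263.6).
The second oldest is A at 676 Ma, which lies in 720–635 Ma: the Cryogenian.
The third oldest is C at 474.9 Ma; separation = |676 − 474.9| = 201.1 Myr.

A, in the Cryogenian; 201.1 million years to C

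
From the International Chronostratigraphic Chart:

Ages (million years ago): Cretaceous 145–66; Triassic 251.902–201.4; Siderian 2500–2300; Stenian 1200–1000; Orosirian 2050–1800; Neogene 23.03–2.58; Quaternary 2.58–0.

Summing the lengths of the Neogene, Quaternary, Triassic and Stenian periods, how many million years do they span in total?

273.532 million years

Duration is start − end for each: (23.03 − 2.58) + (2.58 − 0) + (251.902 − 201.4) + (1200 − 1000).
That is 20.45 + 2.58 + 50.502 + 200, which totals 273.532 million years.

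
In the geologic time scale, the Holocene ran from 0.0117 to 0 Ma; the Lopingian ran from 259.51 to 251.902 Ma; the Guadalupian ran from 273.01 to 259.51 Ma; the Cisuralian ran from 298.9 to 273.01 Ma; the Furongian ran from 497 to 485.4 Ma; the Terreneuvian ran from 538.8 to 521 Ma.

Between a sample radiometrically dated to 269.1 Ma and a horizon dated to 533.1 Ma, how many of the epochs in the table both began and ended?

2

533.1 Ma sits inside the Terreneuvian (538.8–521) and 269.1 Ma inside the Guadalupian (273.01–259.51); neither of those is wholly between the two dates.
The listed epochs lying completely between them are Furongian, Cisuralian — 2 in all.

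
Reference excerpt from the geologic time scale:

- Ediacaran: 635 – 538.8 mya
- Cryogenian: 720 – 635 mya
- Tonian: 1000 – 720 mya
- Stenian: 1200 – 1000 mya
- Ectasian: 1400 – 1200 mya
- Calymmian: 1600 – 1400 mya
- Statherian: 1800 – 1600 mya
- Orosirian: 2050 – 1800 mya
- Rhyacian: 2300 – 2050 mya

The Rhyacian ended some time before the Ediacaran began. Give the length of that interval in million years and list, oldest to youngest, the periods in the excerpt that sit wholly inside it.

The Rhyacian closes at 2050 Ma and the Ediacaran opens at 635 Ma, so the interval is 2050 − 635 = 1415 Myr.
A period fits inside if it starts at or after 2050 Ma and ends at or before 635 Ma; oldest first that gives Orosirian, Statherian, Calymmian, Ectasian, Stenian, Tonian, Cryogenian.

1415 million years; Orosirian, Statherian, Calymmian, Ectasian, Stenian, Tonian, Cryogenian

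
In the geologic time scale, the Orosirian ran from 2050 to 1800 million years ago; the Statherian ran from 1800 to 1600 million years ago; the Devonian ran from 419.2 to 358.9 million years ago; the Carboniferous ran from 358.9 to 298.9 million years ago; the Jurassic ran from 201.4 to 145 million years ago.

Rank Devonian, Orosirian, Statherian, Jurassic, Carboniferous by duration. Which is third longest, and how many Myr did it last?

Devonian, 60.3 million years

Durations: Devonian 60.3; Orosirian 250; Statherian 200; Jurassic 56.4; Carboniferous 60 Myr.
Sorted longest-first: Orosirian (250), Statherian (200), Devonian (60.3), Carboniferous (60), Jurassic (56.4).
The third longest is Devonian at 60.3 Myr.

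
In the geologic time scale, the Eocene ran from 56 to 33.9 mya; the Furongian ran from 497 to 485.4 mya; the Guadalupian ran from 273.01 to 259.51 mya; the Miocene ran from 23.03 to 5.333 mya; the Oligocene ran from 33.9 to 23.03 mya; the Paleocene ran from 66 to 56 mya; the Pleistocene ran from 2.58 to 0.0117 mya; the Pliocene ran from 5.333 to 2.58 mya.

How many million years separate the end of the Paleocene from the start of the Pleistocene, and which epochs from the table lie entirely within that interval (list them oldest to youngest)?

53.42 million years; Eocene, Oligocene, Miocene, Pliocene

End of Paleocene = 56 Ma; start of Pleistocene = 2.58 Ma.
Gap = 56 − 2.58 = 53.42 Myr.
Epochs wholly inside 56–2.58 Ma: Eocene (56–33.9), Oligocene (33.9–23.03), Miocene (23.03–5.333), Pliocene (5.333–2.58).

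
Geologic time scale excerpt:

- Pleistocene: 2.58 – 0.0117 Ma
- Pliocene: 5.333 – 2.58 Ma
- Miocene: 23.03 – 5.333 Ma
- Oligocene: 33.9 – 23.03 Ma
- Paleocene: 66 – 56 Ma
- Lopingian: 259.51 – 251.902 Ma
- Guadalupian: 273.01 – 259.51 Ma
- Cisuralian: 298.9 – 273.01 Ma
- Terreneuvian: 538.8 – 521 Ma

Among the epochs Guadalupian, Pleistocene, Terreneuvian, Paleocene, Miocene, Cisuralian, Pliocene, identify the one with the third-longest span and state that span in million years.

Start − end for each: Guadalupian 273.01 − 259.51 = 13.5; Pleistocene 2.58 − 0.0117 = 2.5683; Terreneuvian 538.8 − 521 = 17.8; Paleocene 66 − 56 = 10; Miocene 23.03 − 5.333 = 17.697; Cisuralian 298.9 − 273.01 = 25.89; Pliocene 5.333 − 2.58 = 2.753.
Ranking these from longest: Cisuralian > Terreneuvian > Miocene > Guadalupian > Paleocene > Pliocene > Pleistocene.
Position 3 in that ranking is Miocene, which lasted 17.697 Myr.

Miocene, 17.697 million years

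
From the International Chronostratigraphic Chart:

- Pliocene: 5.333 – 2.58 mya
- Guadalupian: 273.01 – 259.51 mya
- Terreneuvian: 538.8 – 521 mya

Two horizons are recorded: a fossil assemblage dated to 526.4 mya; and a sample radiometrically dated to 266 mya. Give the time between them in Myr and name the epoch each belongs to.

Elapsed time: 526.4 − 266 = 260.4 Myr.
526.4 Ma lies within 538.8–521 Ma: Terreneuvian.
266 Ma lies within 273.01–259.51 Ma: Guadalupian.

260.4 million years apart; the first in the Terreneuvian, the second in the Guadalupian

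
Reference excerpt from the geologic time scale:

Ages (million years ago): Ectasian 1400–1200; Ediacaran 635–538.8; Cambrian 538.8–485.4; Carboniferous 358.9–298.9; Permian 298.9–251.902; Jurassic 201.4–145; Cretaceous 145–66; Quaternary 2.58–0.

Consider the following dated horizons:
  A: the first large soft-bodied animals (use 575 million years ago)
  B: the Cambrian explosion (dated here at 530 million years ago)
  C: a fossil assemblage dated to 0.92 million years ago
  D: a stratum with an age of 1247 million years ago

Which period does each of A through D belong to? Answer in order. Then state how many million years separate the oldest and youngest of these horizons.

A: 575 Ma lies in 635–538.8 Ma, so Ediacaran.
B: 530 Ma lies in 538.8–485.4 Ma, so Cambrian.
C: 0.92 Ma lies in 2.58–0 Ma, so Quaternary.
D: 1247 Ma lies in 1400–1200 Ma, so Ectasian.
Oldest = 1247 Ma, youngest = 0.92 Ma → span 1246.08 Myr.

A — Ediacaran; B — Cambrian; C — Quaternary; D — Ectasian; span 1246.08 million years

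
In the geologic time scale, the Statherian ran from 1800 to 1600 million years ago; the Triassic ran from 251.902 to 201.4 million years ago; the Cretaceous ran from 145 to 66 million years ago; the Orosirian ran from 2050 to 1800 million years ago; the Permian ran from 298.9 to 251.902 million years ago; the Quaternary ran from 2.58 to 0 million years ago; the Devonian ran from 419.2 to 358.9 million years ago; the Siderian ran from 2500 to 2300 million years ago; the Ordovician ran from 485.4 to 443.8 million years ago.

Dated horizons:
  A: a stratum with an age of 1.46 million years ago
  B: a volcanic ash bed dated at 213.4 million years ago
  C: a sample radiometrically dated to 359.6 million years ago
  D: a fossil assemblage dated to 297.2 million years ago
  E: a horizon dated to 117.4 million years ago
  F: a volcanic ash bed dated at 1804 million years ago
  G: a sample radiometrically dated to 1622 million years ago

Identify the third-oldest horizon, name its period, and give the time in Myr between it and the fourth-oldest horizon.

C, in the Devonian; 62.4 million years to D

Sorted oldest-first by Ma: F (1804), G (1622), C (359.6), D (297.2), B (213.4), E (117.4), A (1.46).
The third oldest is C at 359.6 Ma, which lies in 419.2–358.9 Ma: the Devonian.
The fourth oldest is D at 297.2 Ma; separation = |359.6 − 297.2| = 62.4 Myr.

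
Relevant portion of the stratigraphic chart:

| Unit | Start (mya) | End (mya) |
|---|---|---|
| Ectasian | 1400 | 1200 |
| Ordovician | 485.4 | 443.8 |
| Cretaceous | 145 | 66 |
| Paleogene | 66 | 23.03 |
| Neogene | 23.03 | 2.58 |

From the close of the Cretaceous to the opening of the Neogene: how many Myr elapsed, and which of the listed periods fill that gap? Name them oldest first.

End of Cretaceous = 66 Ma; start of Neogene = 23.03 Ma.
Gap = 66 − 23.03 = 42.97 Myr.
Periods wholly inside 66–23.03 Ma: Paleogene (66–23.03).

42.97 million years; Paleogene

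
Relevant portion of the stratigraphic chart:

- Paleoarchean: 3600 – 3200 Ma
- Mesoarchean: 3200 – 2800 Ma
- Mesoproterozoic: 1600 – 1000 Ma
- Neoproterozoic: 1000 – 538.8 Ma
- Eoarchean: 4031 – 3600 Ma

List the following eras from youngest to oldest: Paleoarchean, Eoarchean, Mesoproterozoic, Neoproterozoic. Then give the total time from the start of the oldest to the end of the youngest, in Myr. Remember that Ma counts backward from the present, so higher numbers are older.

Start ages (Ma): Eoarchean 4031, Paleoarchean 3600, Mesoproterozoic 1600, Neoproterozoic 1000.
Ordered youngest to oldest: Neoproterozoic, Mesoproterozoic, Paleoarchean, Eoarchean.
Span = 4031 − 538.8 = 3492.2 Myr.

Neoproterozoic → Mesoproterozoic → Paleoarchean → Eoarchean; total span 3492.2 Myr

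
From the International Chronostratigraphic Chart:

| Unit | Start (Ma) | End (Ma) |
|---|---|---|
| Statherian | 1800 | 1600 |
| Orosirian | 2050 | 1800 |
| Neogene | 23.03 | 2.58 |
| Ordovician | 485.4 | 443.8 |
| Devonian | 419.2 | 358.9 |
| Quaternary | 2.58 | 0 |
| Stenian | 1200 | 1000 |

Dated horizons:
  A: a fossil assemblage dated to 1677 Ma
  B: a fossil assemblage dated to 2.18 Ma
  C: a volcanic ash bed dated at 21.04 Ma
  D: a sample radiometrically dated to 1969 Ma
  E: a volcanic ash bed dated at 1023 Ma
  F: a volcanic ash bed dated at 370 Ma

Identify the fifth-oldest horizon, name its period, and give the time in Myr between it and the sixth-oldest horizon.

C, in the Neogene; 18.86 million years to B

Larger Ma means older, so oldest first: D 1969 > A 1677 > E 1023 > F 370 > C 21.04 > B 2.18.
Counting 5 along gives C (21.04 Ma); the excerpt puts that inside the Neogene, 23.03–2.58 Ma.
Next in line is B (2.18 Ma), and 21.04 − 2.18 = 18.86 Myr.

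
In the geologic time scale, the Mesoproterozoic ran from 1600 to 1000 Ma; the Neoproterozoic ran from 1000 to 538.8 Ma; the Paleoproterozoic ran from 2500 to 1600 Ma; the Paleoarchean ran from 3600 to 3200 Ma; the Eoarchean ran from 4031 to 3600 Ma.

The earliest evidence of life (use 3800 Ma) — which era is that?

3800 Ma lies between 4031 and 3600 Ma, so it falls in the Eoarchean.

Eoarchean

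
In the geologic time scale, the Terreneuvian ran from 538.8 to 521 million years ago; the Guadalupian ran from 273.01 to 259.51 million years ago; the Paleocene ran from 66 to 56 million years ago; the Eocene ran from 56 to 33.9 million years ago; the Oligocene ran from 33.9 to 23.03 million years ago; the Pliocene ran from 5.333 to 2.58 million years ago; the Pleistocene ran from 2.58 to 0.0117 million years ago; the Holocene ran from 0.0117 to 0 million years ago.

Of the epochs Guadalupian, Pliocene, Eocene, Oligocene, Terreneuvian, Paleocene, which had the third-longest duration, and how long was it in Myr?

Durations: Guadalupian 13.5; Pliocene 2.753; Eocene 22.1; Oligocene 10.87; Terreneuvian 17.8; Paleocene 10 Myr.
Sorted longest-first: Eocene (22.1), Terreneuvian (17.8), Guadalupian (13.5), Oligocene (10.87), Paleocene (10), Pliocene (2.753).
The third longest is Guadalupian at 13.5 Myr.

Guadalupian, 13.5 million years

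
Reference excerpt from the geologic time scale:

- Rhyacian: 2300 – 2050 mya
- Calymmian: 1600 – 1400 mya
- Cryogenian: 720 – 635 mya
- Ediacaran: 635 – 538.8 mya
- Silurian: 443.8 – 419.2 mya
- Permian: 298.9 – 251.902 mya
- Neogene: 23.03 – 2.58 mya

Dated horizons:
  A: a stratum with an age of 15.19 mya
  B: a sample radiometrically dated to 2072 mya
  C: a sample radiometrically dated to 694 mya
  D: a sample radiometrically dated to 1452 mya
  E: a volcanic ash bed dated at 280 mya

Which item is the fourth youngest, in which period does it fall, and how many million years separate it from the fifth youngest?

D, in the Calymmian; 620 million years to B

Sorted youngest-first by Ma: A (15.19), E (280), C (694), D (1452), B (2072).
The fourth youngest is D at 1452 Ma, which lies in 1600–1400 Ma: the Calymmian.
The fifth youngest is B at 2072 Ma; separation = |1452 − 2072| = 620 Myr.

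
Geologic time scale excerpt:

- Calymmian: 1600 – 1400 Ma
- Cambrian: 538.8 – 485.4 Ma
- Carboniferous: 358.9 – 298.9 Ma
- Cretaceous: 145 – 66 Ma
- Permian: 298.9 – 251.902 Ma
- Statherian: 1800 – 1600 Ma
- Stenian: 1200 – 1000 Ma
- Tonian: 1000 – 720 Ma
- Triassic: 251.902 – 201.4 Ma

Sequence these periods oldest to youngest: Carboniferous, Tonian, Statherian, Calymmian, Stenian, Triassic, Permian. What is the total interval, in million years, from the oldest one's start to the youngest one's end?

Statherian, Calymmian, Stenian, Tonian, Carboniferous, Permian, Triassic; total span 1598.6 Myr

From the excerpt: Carboniferous 358.9–298.9; Tonian 1000–720; Statherian 1800–1600; Calymmian 1600–1400; Stenian 1200–1000; Triassic 251.902–201.4; Permian 298.9–251.902 (Ma).
Larger Ma is earlier, so the oldest is Statherian and the youngest is Triassic; oldest to youngest: Statherian, Calymmian, Stenian, Tonian, Carboniferous, Permian, Triassic.
Oldest start 1800 minus youngest end 201.4 gives 1598.6 Myr overall.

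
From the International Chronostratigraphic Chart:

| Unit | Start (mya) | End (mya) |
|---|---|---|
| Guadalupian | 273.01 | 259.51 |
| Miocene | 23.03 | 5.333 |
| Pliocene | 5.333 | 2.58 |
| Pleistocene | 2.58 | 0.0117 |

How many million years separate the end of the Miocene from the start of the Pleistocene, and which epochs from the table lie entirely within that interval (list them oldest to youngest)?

2.753 million years; Pliocene

End of Miocene = 5.333 Ma; start of Pleistocene = 2.58 Ma.
Gap = 5.333 − 2.58 = 2.753 Myr.
Epochs wholly inside 5.333–2.58 Ma: Pliocene (5.333–2.58).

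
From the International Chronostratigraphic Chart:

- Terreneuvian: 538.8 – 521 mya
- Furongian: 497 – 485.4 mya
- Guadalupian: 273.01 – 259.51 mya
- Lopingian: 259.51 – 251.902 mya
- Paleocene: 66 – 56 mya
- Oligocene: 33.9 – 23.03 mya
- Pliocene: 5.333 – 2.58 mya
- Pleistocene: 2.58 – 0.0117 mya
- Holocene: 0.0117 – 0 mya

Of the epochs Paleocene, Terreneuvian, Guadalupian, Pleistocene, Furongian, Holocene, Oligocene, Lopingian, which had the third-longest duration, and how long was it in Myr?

Start − end for each: Paleocene 66 − 56 = 10; Terreneuvian 538.8 − 521 = 17.8; Guadalupian 273.01 − 259.51 = 13.5; Pleistocene 2.58 − 0.0117 = 2.5683; Furongian 497 − 485.4 = 11.6; Holocene 0.0117 − 0 = 0.0117; Oligocene 33.9 − 23.03 = 10.87; Lopingian 259.51 − 251.902 = 7.608.
Ranking these from longest: Terreneuvian > Guadalupian > Furongian > Oligocene > Paleocene > Lopingian > Pleistocene > Holocene.
Position 3 in that ranking is Furongian, which lasted 11.6 Myr.

Furongian, 11.6 million years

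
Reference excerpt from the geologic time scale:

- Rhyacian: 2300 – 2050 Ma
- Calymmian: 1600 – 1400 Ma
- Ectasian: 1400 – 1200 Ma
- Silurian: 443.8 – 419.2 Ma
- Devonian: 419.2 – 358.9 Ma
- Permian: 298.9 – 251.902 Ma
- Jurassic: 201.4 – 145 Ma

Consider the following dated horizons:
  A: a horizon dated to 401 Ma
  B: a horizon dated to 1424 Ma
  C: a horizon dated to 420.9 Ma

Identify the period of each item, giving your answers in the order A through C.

A — Devonian; B — Calymmian; C — Silurian

Match each age against the start–end ranges in the excerpt: A = 401 Ma → Devonian (419.2–358.9); B = 1424 Ma → Calymmian (1600–1400); C = 420.9 Ma → Silurian (443.8–419.2).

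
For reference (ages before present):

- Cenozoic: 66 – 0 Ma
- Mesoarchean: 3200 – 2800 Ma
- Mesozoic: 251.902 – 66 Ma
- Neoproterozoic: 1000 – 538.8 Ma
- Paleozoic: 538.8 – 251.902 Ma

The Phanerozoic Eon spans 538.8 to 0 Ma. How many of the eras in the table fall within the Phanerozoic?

3

Eras inside 538.8–0 Ma: Paleozoic, Mesozoic, Cenozoic — 3 in total.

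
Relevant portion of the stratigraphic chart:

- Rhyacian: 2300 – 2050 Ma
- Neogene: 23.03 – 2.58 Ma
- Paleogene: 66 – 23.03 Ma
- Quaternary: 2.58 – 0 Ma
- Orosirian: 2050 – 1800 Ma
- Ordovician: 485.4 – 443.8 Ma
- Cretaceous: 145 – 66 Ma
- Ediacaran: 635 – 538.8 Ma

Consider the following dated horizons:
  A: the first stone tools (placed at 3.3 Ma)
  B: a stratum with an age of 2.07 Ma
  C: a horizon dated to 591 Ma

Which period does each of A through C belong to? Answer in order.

A — Neogene; B — Quaternary; C — Ediacaran

A: 3.3 Ma lies in 23.03–2.58 Ma, so Neogene.
B: 2.07 Ma lies in 2.58–0 Ma, so Quaternary.
C: 591 Ma lies in 635–538.8 Ma, so Ediacaran.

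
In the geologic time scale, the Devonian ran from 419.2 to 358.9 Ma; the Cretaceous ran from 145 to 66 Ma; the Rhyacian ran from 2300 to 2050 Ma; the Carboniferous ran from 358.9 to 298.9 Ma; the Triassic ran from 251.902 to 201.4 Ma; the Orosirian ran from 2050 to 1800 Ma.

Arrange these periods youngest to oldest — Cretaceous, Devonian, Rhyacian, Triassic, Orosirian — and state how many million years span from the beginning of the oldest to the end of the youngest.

Start ages (Ma): Rhyacian 2300, Orosirian 2050, Devonian 419.2, Triassic 251.902, Cretaceous 145.
Ordered youngest to oldest: Cretaceous, Triassic, Devonian, Orosirian, Rhyacian.
Span = 2300 − 66 = 2234 Myr.

Cretaceous, Triassic, Devonian, Orosirian, Rhyacian; total span 2234 Myr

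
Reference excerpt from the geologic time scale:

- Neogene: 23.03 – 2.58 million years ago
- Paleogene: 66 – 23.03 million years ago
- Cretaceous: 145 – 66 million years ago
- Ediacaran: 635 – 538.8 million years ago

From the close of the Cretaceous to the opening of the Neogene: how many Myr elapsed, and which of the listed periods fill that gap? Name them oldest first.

42.97 million years; Paleogene

End of Cretaceous = 66 Ma; start of Neogene = 23.03 Ma.
Gap = 66 − 23.03 = 42.97 Myr.
Periods wholly inside 66–23.03 Ma: Paleogene (66–23.03).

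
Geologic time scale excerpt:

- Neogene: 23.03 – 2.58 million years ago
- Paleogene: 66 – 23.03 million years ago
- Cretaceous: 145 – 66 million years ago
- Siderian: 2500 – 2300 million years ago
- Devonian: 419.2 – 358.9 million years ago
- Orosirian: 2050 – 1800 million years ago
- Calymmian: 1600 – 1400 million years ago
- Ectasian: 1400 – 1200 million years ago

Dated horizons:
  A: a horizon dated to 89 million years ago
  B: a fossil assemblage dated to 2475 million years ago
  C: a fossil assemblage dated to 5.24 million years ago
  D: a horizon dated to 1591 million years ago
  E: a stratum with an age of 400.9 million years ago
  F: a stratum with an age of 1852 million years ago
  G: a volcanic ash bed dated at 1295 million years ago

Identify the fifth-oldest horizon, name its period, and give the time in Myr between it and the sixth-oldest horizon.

Larger Ma means older, so oldest first: B 2475 > F 1852 > D 1591 > G 1295 > E 400.9 > A 89 > C 5.24.
Counting 5 along gives E (400.9 Ma); the excerpt puts that inside the Devonian, 419.2–358.9 Ma.
Next in line is A (89 Ma), and 400.9 − 89 = 311.9 Myr.

E, in the Devonian; 311.9 million years to A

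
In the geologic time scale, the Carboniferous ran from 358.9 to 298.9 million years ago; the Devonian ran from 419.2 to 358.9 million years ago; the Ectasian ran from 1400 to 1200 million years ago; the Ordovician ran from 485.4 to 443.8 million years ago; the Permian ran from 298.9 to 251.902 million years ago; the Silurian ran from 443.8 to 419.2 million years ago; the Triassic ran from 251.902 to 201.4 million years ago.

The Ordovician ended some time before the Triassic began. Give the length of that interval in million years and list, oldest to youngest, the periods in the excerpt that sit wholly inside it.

The Ordovician closes at 443.8 Ma and the Triassic opens at 251.902 Ma, so the interval is 443.8 − 251.902 = 191.898 Myr.
A period fits inside if it starts at or after 443.8 Ma and ends at or before 251.902 Ma; oldest first that gives Silurian, Devonian, Carboniferous, Permian.

191.898 million years; Silurian, Devonian, Carboniferous, Permian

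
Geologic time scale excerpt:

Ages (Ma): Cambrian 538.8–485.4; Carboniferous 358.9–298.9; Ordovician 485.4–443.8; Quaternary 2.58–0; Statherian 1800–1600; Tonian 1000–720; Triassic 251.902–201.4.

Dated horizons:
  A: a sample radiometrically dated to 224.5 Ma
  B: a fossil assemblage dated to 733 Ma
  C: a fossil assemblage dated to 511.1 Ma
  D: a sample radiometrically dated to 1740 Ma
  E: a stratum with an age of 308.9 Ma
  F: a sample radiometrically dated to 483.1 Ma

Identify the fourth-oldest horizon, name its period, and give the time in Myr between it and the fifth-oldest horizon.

Sorted oldest-first by Ma: D (1740), B (733), C (511.1), F (483.1), E (308.9), A (224.5).
The fourth oldest is F at 483.1 Ma, which lies in 485.4–443.8 Ma: the Ordovician.
The fifth oldest is E at 308.9 Ma; separation = |483.1 − 308.9| = 174.2 Myr.

F, in the Ordovician; 174.2 million years to E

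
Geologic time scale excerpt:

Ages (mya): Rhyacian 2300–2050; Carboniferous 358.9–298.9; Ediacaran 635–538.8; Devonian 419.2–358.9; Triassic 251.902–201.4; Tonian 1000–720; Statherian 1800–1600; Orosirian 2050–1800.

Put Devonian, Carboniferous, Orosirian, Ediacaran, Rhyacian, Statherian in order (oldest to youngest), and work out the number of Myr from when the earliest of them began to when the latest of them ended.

Rhyacian, Orosirian, Statherian, Ediacaran, Devonian, Carboniferous; total span 2001.1 Myr

From the excerpt: Devonian 419.2–358.9; Carboniferous 358.9–298.9; Orosirian 2050–1800; Ediacaran 635–538.8; Rhyacian 2300–2050; Statherian 1800–1600 (Ma).
Larger Ma is earlier, so the oldest is Rhyacian and the youngest is Carboniferous; oldest to youngest: Rhyacian, Orosirian, Statherian, Ediacaran, Devonian, Carboniferous.
Oldest start 2300 minus youngest end 298.9 gives 2001.1 Myr overall.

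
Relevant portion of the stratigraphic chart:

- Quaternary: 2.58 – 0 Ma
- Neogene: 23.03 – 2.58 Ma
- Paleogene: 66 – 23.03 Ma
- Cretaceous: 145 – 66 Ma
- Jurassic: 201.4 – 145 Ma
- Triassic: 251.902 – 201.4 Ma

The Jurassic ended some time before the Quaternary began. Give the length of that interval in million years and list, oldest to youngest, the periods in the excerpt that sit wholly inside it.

142.42 million years; Cretaceous, Paleogene, Neogene

End of Jurassic = 145 Ma; start of Quaternary = 2.58 Ma.
Gap = 145 − 2.58 = 142.42 Myr.
Periods wholly inside 145–2.58 Ma: Cretaceous (145–66), Paleogene (66–23.03), Neogene (23.03–2.58).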